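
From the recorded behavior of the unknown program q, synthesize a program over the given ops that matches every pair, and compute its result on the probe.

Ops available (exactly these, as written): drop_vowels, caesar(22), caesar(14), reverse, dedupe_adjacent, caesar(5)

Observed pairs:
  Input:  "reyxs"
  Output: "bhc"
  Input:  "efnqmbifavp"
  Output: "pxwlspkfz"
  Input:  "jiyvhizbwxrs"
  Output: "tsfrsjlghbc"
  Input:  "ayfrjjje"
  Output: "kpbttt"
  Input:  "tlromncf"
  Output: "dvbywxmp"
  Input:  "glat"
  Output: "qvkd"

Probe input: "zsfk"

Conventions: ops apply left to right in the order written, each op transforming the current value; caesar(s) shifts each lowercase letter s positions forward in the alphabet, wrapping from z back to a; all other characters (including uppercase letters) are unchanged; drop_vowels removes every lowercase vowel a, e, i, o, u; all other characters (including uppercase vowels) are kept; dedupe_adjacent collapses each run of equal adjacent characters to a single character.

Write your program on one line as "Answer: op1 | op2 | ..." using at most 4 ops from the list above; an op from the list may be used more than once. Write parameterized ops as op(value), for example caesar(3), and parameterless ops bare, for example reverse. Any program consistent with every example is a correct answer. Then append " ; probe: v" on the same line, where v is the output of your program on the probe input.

caesar(14) | caesar(22) | drop_vowels ; probe: "jcp"

Check, running the answer program on each example:
  "reyxs" -> "fsmlg" -> "boihc" -> "bhc"
  "efnqmbifavp" -> "stbeapwtojd" -> "opxawlspkfz" -> "pxwlspkfz"
  "jiyvhizbwxrs" -> "xwmjvwnpklfg" -> "tsifrsjlghbc" -> "tsfrsjlghbc"
  "ayfrjjje" -> "omtfxxxs" -> "kipbttto" -> "kpbttt"
  "tlromncf" -> "hzfcabqt" -> "dvbywxmp" -> "dvbywxmp"
  "glat" -> "uzoh" -> "qvkd" -> "qvkd"
  probe: "zsfk" -> "ngty" -> "jcpu" -> "jcp"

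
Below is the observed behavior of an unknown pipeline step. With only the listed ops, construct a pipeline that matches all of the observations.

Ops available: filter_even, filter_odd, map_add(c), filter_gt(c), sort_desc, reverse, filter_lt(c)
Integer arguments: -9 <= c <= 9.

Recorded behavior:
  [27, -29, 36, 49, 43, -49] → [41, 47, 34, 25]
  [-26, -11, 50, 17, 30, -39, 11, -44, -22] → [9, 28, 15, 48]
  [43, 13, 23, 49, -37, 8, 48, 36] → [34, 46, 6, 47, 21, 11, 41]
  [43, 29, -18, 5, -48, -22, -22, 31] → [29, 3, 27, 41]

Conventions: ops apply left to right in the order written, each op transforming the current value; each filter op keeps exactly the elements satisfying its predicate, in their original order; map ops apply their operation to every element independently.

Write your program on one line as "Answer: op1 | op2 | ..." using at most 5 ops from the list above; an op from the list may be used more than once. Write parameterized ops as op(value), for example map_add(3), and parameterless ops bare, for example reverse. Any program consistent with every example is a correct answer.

reverse | map_add(6) | filter_gt(9) | map_add(-8)

Check, running the answer program on each example:
  [27, -29, 36, 49, 43, -49] -> [-49, 43, 49, 36, -29, 27] -> [-43, 49, 55, 42, -23, 33] -> [49, 55, 42, 33] -> [41, 47, 34, 25]
  [-26, -11, 50, 17, 30, -39, 11, -44, -22] -> [-22, -44, 11, -39, 30, 17, 50, -11, -26] -> [-16, -38, 17, -33, 36, 23, 56, -5, -20] -> [17, 36, 23, 56] -> [9, 28, 15, 48]
  [43, 13, 23, 49, -37, 8, 48, 36] -> [36, 48, 8, -37, 49, 23, 13, 43] -> [42, 54, 14, -31, 55, 29, 19, 49] -> [42, 54, 14, 55, 29, 19, 49] -> [34, 46, 6, 47, 21, 11, 41]
  [43, 29, -18, 5, -48, -22, -22, 31] -> [31, -22, -22, -48, 5, -18, 29, 43] -> [37, -16, -16, -42, 11, -12, 35, 49] -> [37, 11, 35, 49] -> [29, 3, 27, 41]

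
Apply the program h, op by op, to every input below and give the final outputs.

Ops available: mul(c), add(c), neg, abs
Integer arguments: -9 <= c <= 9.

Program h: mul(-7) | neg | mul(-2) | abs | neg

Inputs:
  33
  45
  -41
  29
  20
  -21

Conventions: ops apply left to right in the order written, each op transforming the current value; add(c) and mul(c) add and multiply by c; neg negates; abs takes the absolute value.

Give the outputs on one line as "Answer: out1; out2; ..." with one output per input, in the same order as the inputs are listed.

Execution, op by op:
  33 -> -231 -> 231 -> -462 -> 462 -> -462
  45 -> -315 -> 315 -> -630 -> 630 -> -630
  -41 -> 287 -> -287 -> 574 -> 574 -> -574
  29 -> -203 -> 203 -> -406 -> 406 -> -406
  20 -> -140 -> 140 -> -280 -> 280 -> -280
  -21 -> 147 -> -147 -> 294 -> 294 -> -294

-462; -630; -574; -406; -280; -294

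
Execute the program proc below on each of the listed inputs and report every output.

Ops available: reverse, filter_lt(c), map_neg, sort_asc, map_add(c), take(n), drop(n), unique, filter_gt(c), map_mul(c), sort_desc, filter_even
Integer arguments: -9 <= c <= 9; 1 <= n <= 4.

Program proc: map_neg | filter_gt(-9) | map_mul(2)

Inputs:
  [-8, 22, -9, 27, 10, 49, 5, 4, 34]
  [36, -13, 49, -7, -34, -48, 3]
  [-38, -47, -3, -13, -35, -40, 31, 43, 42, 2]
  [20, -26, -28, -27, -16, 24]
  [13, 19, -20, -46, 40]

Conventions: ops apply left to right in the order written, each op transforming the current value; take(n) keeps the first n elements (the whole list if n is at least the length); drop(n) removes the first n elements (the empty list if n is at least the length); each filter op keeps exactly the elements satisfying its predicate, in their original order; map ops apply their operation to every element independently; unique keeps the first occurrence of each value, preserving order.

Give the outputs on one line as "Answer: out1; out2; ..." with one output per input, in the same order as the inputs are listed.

[16, 18, -10, -8]; [26, 14, 68, 96, -6]; [76, 94, 6, 26, 70, 80, -4]; [52, 56, 54, 32]; [40, 92]

Execution, op by op:
  [-8, 22, -9, 27, 10, 49, 5, 4, 34] -> [8, -22, 9, -27, -10, -49, -5, -4, -34] -> [8, 9, -5, -4] -> [16, 18, -10, -8]
  [36, -13, 49, -7, -34, -48, 3] -> [-36, 13, -49, 7, 34, 48, -3] -> [13, 7, 34, 48, -3] -> [26, 14, 68, 96, -6]
  [-38, -47, -3, -13, -35, -40, 31, 43, 42, 2] -> [38, 47, 3, 13, 35, 40, -31, -43, -42, -2] -> [38, 47, 3, 13, 35, 40, -2] -> [76, 94, 6, 26, 70, 80, -4]
  [20, -26, -28, -27, -16, 24] -> [-20, 26, 28, 27, 16, -24] -> [26, 28, 27, 16] -> [52, 56, 54, 32]
  [13, 19, -20, -46, 40] -> [-13, -19, 20, 46, -40] -> [20, 46] -> [40, 92]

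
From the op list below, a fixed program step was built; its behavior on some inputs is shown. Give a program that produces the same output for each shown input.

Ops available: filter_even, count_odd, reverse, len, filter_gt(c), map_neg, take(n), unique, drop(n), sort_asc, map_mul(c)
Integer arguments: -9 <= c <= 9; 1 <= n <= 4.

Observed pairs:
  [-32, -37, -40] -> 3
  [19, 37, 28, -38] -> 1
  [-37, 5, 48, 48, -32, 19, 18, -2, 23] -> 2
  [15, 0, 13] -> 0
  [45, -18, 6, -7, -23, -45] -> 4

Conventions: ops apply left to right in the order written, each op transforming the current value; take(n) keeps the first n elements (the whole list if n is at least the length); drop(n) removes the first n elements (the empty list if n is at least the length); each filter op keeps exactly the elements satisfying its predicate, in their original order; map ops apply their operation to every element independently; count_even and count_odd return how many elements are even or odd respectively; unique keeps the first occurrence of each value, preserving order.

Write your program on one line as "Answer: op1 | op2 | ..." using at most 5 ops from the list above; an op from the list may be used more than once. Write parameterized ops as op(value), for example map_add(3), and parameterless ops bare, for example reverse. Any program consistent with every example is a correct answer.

map_mul(2) | map_neg | filter_gt(9) | len

Check, running the answer program on each example:
  [-32, -37, -40] -> [-64, -74, -80] -> [64, 74, 80] -> [64, 74, 80] -> 3
  [19, 37, 28, -38] -> [38, 74, 56, -76] -> [-38, -74, -56, 76] -> [76] -> 1
  [-37, 5, 48, 48, -32, 19, 18, -2, 23] -> [-74, 10, 96, 96, -64, 38, 36, -4, 46] -> [74, -10, -96, -96, 64, -38, -36, 4, -46] -> [74, 64] -> 2
  [15, 0, 13] -> [30, 0, 26] -> [-30, 0, -26] -> [] -> 0
  [45, -18, 6, -7, -23, -45] -> [90, -36, 12, -14, -46, -90] -> [-90, 36, -12, 14, 46, 90] -> [36, 14, 46, 90] -> 4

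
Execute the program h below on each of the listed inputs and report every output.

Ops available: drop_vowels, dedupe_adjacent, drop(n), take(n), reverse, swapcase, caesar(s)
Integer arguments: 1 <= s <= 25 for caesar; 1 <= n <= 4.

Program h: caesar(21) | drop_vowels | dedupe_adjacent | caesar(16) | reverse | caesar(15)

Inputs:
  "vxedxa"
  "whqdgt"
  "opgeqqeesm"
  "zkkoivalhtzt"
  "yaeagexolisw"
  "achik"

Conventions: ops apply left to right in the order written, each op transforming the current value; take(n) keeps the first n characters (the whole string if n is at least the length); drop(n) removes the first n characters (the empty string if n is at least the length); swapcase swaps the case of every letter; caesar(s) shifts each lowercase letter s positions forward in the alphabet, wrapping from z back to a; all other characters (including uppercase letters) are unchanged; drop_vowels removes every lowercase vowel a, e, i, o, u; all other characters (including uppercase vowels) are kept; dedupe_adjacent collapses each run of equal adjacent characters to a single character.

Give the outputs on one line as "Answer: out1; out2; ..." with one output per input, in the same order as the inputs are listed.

"axdexv"; "gdqhw"; "mseqegpo"; "hlaviok"; "wsiloxegaeay"; "kihca"

Execution, op by op:
  "vxedxa" -> "qszysv" -> "qszysv" -> "qszysv" -> "gipoil" -> "liopig" -> "axdexv"
  "whqdgt" -> "rclybo" -> "rclyb" -> "rclyb" -> "hsbor" -> "robsh" -> "gdqhw"
  "opgeqqeesm" -> "jkbzllzznh" -> "jkbzllzznh" -> "jkbzlznh" -> "zarpbpdx" -> "xdpbpraz" -> "mseqegpo"
  "zkkoivalhtzt" -> "uffjdqvgcouo" -> "ffjdqvgc" -> "fjdqvgc" -> "vztglws" -> "swlgtzv" -> "hlaviok"
  "yaeagexolisw" -> "tvzvbzsjgdnr" -> "tvzvbzsjgdnr" -> "tvzvbzsjgdnr" -> "jlplrpizwtdh" -> "hdtwziprlplj" -> "wsiloxegaeay"
  "achik" -> "vxcdf" -> "vxcdf" -> "vxcdf" -> "lnstv" -> "vtsnl" -> "kihca"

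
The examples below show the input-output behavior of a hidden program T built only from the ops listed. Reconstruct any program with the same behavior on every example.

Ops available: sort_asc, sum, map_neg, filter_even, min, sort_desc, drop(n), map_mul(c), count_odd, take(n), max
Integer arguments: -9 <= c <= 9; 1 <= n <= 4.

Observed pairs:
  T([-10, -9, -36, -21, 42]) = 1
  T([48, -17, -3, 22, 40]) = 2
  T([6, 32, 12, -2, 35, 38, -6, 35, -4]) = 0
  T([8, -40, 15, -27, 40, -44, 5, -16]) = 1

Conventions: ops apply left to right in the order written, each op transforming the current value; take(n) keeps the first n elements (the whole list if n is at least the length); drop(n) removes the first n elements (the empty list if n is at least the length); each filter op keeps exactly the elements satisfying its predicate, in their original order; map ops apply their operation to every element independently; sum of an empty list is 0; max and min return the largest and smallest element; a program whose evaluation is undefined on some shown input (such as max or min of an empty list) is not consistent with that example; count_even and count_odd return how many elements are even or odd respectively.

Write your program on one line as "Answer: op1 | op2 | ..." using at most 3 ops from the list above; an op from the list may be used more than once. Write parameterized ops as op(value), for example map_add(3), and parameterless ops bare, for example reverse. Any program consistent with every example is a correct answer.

take(3) | count_odd

Check, running the answer program on each example:
  [-10, -9, -36, -21, 42] -> [-10, -9, -36] -> 1
  [48, -17, -3, 22, 40] -> [48, -17, -3] -> 2
  [6, 32, 12, -2, 35, 38, -6, 35, -4] -> [6, 32, 12] -> 0
  [8, -40, 15, -27, 40, -44, 5, -16] -> [8, -40, 15] -> 1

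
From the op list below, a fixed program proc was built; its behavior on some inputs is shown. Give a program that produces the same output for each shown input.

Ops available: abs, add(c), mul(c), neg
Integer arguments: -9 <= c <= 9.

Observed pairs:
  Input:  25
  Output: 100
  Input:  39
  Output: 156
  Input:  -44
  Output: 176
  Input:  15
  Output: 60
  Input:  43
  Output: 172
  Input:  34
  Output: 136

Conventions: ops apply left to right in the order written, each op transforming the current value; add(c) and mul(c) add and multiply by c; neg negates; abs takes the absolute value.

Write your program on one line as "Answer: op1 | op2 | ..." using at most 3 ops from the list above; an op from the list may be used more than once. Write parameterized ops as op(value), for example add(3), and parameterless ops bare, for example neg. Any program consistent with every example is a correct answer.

abs | mul(-4) | abs

Check, running the answer program on each example:
  25 -> 25 -> -100 -> 100
  39 -> 39 -> -156 -> 156
  -44 -> 44 -> -176 -> 176
  15 -> 15 -> -60 -> 60
  43 -> 43 -> -172 -> 172
  34 -> 34 -> -136 -> 136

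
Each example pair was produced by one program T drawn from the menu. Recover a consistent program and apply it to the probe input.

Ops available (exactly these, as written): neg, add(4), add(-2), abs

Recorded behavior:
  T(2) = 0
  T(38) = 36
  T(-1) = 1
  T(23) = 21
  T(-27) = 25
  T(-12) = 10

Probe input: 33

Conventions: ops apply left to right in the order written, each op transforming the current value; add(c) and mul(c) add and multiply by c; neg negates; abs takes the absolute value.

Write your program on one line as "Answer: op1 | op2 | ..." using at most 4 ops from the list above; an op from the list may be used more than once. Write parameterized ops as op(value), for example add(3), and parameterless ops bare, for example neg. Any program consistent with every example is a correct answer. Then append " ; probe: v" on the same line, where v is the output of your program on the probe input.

abs | add(-2) | abs ; probe: 31

Check, running the answer program on each example:
  2 -> 2 -> 0 -> 0
  38 -> 38 -> 36 -> 36
  -1 -> 1 -> -1 -> 1
  23 -> 23 -> 21 -> 21
  -27 -> 27 -> 25 -> 25
  -12 -> 12 -> 10 -> 10
  probe: 33 -> 33 -> 31 -> 31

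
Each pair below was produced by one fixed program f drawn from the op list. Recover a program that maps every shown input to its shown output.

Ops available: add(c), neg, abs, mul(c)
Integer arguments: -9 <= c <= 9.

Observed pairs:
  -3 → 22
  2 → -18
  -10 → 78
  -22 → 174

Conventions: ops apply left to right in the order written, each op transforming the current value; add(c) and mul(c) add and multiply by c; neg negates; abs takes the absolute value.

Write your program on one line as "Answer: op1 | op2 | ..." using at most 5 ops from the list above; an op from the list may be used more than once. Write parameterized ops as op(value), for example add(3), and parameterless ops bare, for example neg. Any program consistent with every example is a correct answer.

neg | mul(-4) | mul(2) | neg | add(-2)

Check, running the answer program on each example:
  -3 -> 3 -> -12 -> -24 -> 24 -> 22
  2 -> -2 -> 8 -> 16 -> -16 -> -18
  -10 -> 10 -> -40 -> -80 -> 80 -> 78
  -22 -> 22 -> -88 -> -176 -> 176 -> 174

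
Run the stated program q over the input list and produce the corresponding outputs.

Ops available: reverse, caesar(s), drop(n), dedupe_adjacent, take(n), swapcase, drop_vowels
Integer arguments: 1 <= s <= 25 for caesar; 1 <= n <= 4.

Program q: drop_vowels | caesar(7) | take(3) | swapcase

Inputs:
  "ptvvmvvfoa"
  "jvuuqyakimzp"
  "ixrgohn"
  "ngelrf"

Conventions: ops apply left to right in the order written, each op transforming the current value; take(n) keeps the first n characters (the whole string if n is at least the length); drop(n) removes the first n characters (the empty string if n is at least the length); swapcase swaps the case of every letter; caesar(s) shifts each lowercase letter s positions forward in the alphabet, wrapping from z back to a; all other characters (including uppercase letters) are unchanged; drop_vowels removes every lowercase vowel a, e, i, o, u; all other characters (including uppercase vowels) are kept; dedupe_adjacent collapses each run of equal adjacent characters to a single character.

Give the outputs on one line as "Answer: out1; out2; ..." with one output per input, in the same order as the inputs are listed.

Execution, op by op:
  "ptvvmvvfoa" -> "ptvvmvvf" -> "wacctccm" -> "wac" -> "WAC"
  "jvuuqyakimzp" -> "jvqykmzp" -> "qcxfrtgw" -> "qcx" -> "QCX"
  "ixrgohn" -> "xrghn" -> "eynou" -> "eyn" -> "EYN"
  "ngelrf" -> "nglrf" -> "unsym" -> "uns" -> "UNS"

"WAC"; "QCX"; "EYN"; "UNS"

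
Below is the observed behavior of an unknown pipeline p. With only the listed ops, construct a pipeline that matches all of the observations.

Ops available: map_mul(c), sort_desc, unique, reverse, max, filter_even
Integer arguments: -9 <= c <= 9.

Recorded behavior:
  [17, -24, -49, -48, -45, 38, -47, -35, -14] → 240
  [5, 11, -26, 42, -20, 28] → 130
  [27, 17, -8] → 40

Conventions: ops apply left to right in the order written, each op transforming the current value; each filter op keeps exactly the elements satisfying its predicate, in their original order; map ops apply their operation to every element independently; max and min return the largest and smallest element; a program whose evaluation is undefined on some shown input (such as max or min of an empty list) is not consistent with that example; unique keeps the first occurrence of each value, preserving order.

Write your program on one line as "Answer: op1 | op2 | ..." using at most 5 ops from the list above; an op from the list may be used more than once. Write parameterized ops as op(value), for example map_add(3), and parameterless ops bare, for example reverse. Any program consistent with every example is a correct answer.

reverse | map_mul(-5) | filter_even | max

Check, running the answer program on each example:
  [17, -24, -49, -48, -45, 38, -47, -35, -14] -> [-14, -35, -47, 38, -45, -48, -49, -24, 17] -> [70, 175, 235, -190, 225, 240, 245, 120, -85] -> [70, -190, 240, 120] -> 240
  [5, 11, -26, 42, -20, 28] -> [28, -20, 42, -26, 11, 5] -> [-140, 100, -210, 130, -55, -25] -> [-140, 100, -210, 130] -> 130
  [27, 17, -8] -> [-8, 17, 27] -> [40, -85, -135] -> [40] -> 40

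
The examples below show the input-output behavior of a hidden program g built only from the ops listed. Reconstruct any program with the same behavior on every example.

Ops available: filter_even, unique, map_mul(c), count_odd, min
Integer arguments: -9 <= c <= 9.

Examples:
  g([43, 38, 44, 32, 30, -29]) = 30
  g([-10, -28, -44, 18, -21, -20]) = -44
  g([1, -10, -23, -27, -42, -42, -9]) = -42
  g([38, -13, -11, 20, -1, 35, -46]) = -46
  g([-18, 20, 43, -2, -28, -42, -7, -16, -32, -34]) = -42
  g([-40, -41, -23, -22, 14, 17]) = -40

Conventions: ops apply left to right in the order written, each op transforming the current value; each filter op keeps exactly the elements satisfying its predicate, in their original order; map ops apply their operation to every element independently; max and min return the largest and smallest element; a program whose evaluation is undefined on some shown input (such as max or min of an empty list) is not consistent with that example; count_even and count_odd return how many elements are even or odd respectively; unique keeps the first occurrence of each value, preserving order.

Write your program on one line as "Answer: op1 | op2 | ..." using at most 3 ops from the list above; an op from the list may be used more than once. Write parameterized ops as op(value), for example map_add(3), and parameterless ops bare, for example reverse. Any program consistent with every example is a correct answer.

filter_even | min

Check, running the answer program on each example:
  [43, 38, 44, 32, 30, -29] -> [38, 44, 32, 30] -> 30
  [-10, -28, -44, 18, -21, -20] -> [-10, -28, -44, 18, -20] -> -44
  [1, -10, -23, -27, -42, -42, -9] -> [-10, -42, -42] -> -42
  [38, -13, -11, 20, -1, 35, -46] -> [38, 20, -46] -> -46
  [-18, 20, 43, -2, -28, -42, -7, -16, -32, -34] -> [-18, 20, -2, -28, -42, -16, -32, -34] -> -42
  [-40, -41, -23, -22, 14, 17] -> [-40, -22, 14] -> -40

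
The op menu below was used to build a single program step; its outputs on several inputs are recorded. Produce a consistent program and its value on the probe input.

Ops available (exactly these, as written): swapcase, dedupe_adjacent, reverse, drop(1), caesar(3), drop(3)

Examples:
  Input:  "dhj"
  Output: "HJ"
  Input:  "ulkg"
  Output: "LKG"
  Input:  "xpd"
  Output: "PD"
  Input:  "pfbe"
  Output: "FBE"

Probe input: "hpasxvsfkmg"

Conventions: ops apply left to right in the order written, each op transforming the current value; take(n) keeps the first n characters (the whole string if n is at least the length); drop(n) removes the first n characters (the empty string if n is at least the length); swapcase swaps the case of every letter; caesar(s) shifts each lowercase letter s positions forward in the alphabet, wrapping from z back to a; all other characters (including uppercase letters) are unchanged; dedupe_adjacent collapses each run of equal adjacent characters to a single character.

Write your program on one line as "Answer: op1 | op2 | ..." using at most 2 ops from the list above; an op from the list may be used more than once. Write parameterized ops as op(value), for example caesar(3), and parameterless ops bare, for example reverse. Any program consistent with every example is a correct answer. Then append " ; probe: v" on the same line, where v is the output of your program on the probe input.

swapcase | drop(1) ; probe: "PASXVSFKMG"

Check, running the answer program on each example:
  "dhj" -> "DHJ" -> "HJ"
  "ulkg" -> "ULKG" -> "LKG"
  "xpd" -> "XPD" -> "PD"
  "pfbe" -> "PFBE" -> "FBE"
  probe: "hpasxvsfkmg" -> "HPASXVSFKMG" -> "PASXVSFKMG"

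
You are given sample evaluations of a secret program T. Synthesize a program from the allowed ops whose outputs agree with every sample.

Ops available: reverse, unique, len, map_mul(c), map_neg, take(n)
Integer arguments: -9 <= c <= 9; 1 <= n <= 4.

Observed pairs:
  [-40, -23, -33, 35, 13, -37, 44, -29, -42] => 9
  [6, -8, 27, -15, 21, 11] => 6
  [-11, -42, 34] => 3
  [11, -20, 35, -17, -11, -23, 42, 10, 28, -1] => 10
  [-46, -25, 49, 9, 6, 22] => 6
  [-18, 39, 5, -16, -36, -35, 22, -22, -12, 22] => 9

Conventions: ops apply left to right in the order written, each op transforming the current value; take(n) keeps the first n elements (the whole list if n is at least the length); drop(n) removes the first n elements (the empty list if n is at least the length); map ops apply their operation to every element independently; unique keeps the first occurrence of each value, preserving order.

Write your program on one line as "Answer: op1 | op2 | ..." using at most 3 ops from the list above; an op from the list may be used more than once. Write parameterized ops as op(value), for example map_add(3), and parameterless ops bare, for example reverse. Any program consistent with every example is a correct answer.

unique | len

Check, running the answer program on each example:
  [-40, -23, -33, 35, 13, -37, 44, -29, -42] -> [-40, -23, -33, 35, 13, -37, 44, -29, -42] -> 9
  [6, -8, 27, -15, 21, 11] -> [6, -8, 27, -15, 21, 11] -> 6
  [-11, -42, 34] -> [-11, -42, 34] -> 3
  [11, -20, 35, -17, -11, -23, 42, 10, 28, -1] -> [11, -20, 35, -17, -11, -23, 42, 10, 28, -1] -> 10
  [-46, -25, 49, 9, 6, 22] -> [-46, -25, 49, 9, 6, 22] -> 6
  [-18, 39, 5, -16, -36, -35, 22, -22, -12, 22] -> [-18, 39, 5, -16, -36, -35, 22, -22, -12] -> 9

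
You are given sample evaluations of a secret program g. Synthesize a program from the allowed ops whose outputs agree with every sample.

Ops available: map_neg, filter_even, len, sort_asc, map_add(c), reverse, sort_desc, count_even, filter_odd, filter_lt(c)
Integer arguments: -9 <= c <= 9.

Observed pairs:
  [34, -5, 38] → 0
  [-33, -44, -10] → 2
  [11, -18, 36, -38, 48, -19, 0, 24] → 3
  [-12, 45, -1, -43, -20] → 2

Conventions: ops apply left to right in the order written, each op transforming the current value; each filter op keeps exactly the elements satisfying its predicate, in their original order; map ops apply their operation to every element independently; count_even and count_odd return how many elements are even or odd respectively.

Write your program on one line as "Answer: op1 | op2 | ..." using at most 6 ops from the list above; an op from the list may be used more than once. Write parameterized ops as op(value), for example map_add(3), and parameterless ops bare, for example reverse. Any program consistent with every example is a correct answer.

filter_even | sort_desc | filter_lt(2) | reverse | len

Check, running the answer program on each example:
  [34, -5, 38] -> [34, 38] -> [38, 34] -> [] -> [] -> 0
  [-33, -44, -10] -> [-44, -10] -> [-10, -44] -> [-10, -44] -> [-44, -10] -> 2
  [11, -18, 36, -38, 48, -19, 0, 24] -> [-18, 36, -38, 48, 0, 24] -> [48, 36, 24, 0, -18, -38] -> [0, -18, -38] -> [-38, -18, 0] -> 3
  [-12, 45, -1, -43, -20] -> [-12, -20] -> [-12, -20] -> [-12, -20] -> [-20, -12] -> 2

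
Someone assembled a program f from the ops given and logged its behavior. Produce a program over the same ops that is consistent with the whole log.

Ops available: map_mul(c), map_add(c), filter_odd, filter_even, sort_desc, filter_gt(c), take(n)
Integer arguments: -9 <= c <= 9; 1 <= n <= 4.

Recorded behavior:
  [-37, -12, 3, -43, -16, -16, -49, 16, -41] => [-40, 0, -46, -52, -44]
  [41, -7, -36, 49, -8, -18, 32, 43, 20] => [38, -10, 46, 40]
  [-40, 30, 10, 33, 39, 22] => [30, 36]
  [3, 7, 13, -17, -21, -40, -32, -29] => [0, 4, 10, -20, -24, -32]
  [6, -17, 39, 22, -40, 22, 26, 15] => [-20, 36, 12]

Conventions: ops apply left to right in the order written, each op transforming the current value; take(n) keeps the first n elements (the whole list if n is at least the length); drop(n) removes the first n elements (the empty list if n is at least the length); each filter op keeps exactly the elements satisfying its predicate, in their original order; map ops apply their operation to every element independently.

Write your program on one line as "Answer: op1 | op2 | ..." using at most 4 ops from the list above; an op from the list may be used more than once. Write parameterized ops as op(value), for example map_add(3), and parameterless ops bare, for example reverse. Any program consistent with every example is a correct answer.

map_add(-9) | map_add(6) | filter_even

Check, running the answer program on each example:
  [-37, -12, 3, -43, -16, -16, -49, 16, -41] -> [-46, -21, -6, -52, -25, -25, -58, 7, -50] -> [-40, -15, 0, -46, -19, -19, -52, 13, -44] -> [-40, 0, -46, -52, -44]
  [41, -7, -36, 49, -8, -18, 32, 43, 20] -> [32, -16, -45, 40, -17, -27, 23, 34, 11] -> [38, -10, -39, 46, -11, -21, 29, 40, 17] -> [38, -10, 46, 40]
  [-40, 30, 10, 33, 39, 22] -> [-49, 21, 1, 24, 30, 13] -> [-43, 27, 7, 30, 36, 19] -> [30, 36]
  [3, 7, 13, -17, -21, -40, -32, -29] -> [-6, -2, 4, -26, -30, -49, -41, -38] -> [0, 4, 10, -20, -24, -43, -35, -32] -> [0, 4, 10, -20, -24, -32]
  [6, -17, 39, 22, -40, 22, 26, 15] -> [-3, -26, 30, 13, -49, 13, 17, 6] -> [3, -20, 36, 19, -43, 19, 23, 12] -> [-20, 36, 12]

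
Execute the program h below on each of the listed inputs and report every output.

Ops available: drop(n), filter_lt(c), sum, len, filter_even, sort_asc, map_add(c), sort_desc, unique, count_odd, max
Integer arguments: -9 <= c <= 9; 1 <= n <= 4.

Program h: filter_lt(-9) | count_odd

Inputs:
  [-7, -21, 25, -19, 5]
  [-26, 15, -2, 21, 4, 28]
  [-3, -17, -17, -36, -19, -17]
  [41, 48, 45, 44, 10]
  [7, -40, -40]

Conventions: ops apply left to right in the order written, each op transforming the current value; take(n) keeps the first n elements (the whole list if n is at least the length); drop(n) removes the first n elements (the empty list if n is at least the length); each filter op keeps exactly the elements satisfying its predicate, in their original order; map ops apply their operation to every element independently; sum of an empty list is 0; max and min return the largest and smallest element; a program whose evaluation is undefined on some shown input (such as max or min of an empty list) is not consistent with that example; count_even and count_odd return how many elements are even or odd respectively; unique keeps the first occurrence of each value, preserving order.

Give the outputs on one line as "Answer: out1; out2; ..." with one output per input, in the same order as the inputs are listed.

Execution, op by op:
  [-7, -21, 25, -19, 5] -> [-21, -19] -> 2
  [-26, 15, -2, 21, 4, 28] -> [-26] -> 0
  [-3, -17, -17, -36, -19, -17] -> [-17, -17, -36, -19, -17] -> 4
  [41, 48, 45, 44, 10] -> [] -> 0
  [7, -40, -40] -> [-40, -40] -> 0

2; 0; 4; 0; 0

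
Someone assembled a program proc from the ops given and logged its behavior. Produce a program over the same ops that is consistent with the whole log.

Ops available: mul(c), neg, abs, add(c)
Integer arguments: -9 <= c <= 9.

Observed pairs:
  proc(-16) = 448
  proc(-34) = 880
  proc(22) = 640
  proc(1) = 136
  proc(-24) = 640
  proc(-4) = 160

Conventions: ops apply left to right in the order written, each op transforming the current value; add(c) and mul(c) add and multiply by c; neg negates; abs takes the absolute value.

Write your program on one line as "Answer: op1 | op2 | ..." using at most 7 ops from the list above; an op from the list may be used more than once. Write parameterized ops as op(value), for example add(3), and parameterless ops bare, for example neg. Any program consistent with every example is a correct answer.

add(1) | mul(3) | abs | add(6) | add(5) | mul(8)

Check, running the answer program on each example:
  -16 -> -15 -> -45 -> 45 -> 51 -> 56 -> 448
  -34 -> -33 -> -99 -> 99 -> 105 -> 110 -> 880
  22 -> 23 -> 69 -> 69 -> 75 -> 80 -> 640
  1 -> 2 -> 6 -> 6 -> 12 -> 17 -> 136
  -24 -> -23 -> -69 -> 69 -> 75 -> 80 -> 640
  -4 -> -3 -> -9 -> 9 -> 15 -> 20 -> 160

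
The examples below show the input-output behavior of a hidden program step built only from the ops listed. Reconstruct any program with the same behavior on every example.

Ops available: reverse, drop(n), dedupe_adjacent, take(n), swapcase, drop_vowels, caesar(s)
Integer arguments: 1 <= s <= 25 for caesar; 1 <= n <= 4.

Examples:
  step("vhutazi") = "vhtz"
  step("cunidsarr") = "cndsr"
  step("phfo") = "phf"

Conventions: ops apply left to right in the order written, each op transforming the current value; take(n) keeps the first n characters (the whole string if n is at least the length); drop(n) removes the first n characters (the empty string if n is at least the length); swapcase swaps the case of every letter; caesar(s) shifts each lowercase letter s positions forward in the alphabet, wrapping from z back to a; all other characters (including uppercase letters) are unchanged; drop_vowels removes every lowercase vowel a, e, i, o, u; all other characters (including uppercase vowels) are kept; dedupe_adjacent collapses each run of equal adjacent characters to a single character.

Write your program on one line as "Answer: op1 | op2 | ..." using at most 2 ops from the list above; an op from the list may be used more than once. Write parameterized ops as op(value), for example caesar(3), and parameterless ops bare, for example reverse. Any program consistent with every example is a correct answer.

drop_vowels | dedupe_adjacent

Check, running the answer program on each example:
  "vhutazi" -> "vhtz" -> "vhtz"
  "cunidsarr" -> "cndsrr" -> "cndsr"
  "phfo" -> "phf" -> "phf"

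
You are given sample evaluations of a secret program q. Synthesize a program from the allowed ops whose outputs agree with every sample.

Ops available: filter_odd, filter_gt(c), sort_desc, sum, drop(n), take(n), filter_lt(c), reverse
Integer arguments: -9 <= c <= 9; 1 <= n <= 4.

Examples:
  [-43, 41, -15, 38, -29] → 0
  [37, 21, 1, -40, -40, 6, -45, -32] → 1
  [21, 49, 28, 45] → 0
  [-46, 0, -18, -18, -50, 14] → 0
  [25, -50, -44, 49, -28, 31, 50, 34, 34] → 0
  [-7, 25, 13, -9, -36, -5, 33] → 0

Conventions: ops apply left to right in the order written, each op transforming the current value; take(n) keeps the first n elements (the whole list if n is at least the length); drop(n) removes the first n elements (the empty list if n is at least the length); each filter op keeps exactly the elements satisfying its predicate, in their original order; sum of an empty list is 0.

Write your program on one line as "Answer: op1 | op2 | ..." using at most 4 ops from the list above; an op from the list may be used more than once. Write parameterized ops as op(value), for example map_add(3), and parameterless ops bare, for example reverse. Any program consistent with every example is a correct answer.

filter_lt(5) | take(2) | filter_gt(-5) | sum

Check, running the answer program on each example:
  [-43, 41, -15, 38, -29] -> [-43, -15, -29] -> [-43, -15] -> [] -> 0
  [37, 21, 1, -40, -40, 6, -45, -32] -> [1, -40, -40, -45, -32] -> [1, -40] -> [1] -> 1
  [21, 49, 28, 45] -> [] -> [] -> [] -> 0
  [-46, 0, -18, -18, -50, 14] -> [-46, 0, -18, -18, -50] -> [-46, 0] -> [0] -> 0
  [25, -50, -44, 49, -28, 31, 50, 34, 34] -> [-50, -44, -28] -> [-50, -44] -> [] -> 0
  [-7, 25, 13, -9, -36, -5, 33] -> [-7, -9, -36, -5] -> [-7, -9] -> [] -> 0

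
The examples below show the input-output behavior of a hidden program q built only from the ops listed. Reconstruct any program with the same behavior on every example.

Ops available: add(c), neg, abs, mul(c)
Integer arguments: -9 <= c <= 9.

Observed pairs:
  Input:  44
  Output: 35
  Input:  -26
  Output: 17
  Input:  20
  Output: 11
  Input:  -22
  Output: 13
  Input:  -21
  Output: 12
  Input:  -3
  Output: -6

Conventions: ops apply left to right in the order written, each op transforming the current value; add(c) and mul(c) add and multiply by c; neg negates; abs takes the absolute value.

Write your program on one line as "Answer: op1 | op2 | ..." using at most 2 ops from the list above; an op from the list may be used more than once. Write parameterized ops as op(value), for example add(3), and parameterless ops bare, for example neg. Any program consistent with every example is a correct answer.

abs | add(-9)

Check, running the answer program on each example:
  44 -> 44 -> 35
  -26 -> 26 -> 17
  20 -> 20 -> 11
  -22 -> 22 -> 13
  -21 -> 21 -> 12
  -3 -> 3 -> -6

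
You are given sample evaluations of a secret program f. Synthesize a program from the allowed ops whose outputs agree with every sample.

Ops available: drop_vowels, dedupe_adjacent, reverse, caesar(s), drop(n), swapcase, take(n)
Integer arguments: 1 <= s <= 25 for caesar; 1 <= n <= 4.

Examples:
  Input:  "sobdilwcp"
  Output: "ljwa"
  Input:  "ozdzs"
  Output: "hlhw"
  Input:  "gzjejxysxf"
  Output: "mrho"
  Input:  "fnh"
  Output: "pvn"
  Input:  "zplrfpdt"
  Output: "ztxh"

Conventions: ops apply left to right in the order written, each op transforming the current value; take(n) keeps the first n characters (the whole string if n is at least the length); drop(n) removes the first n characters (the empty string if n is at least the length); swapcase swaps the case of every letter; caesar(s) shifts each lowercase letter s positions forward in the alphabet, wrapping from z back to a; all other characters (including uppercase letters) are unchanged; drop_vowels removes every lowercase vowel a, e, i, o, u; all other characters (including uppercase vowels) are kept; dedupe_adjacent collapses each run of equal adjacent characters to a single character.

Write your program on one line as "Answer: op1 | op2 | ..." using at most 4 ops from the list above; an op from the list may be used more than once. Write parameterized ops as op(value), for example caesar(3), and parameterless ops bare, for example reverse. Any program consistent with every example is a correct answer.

take(4) | reverse | caesar(17) | caesar(17)

Check, running the answer program on each example:
  "sobdilwcp" -> "sobd" -> "dbos" -> "usfj" -> "ljwa"
  "ozdzs" -> "ozdz" -> "zdzo" -> "quqf" -> "hlhw"
  "gzjejxysxf" -> "gzje" -> "ejzg" -> "vaqx" -> "mrho"
  "fnh" -> "fnh" -> "hnf" -> "yew" -> "pvn"
  "zplrfpdt" -> "zplr" -> "rlpz" -> "icgq" -> "ztxh"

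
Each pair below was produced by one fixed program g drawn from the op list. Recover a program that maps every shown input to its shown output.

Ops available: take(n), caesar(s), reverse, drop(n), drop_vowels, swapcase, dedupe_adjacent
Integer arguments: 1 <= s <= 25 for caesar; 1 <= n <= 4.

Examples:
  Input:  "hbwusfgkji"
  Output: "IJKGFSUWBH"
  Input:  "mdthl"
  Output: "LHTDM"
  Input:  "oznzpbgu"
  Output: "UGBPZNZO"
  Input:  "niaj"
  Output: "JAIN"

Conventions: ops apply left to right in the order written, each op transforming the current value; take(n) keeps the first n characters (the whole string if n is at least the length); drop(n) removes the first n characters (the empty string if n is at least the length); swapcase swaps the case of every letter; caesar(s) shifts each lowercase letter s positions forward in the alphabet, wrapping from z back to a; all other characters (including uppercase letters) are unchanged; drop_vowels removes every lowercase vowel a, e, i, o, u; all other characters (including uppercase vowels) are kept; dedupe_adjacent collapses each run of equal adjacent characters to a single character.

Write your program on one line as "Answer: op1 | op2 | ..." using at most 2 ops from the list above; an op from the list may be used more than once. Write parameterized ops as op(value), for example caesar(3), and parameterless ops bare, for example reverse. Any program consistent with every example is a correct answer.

reverse | swapcase

Check, running the answer program on each example:
  "hbwusfgkji" -> "ijkgfsuwbh" -> "IJKGFSUWBH"
  "mdthl" -> "lhtdm" -> "LHTDM"
  "oznzpbgu" -> "ugbpznzo" -> "UGBPZNZO"
  "niaj" -> "jain" -> "JAIN"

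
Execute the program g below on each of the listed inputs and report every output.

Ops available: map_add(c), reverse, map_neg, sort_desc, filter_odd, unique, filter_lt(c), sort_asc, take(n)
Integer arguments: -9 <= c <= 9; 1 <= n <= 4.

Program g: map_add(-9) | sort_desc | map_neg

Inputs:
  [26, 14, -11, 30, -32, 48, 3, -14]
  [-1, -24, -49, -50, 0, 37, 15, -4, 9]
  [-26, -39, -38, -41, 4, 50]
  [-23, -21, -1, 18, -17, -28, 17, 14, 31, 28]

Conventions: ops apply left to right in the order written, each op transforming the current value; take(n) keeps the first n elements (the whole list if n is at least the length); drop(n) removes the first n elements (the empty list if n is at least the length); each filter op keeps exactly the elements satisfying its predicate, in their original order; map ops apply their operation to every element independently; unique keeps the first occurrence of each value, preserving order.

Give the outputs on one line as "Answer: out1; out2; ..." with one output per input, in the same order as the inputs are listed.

[-39, -21, -17, -5, 6, 20, 23, 41]; [-28, -6, 0, 9, 10, 13, 33, 58, 59]; [-41, 5, 35, 47, 48, 50]; [-22, -19, -9, -8, -5, 10, 26, 30, 32, 37]

Execution, op by op:
  [26, 14, -11, 30, -32, 48, 3, -14] -> [17, 5, -20, 21, -41, 39, -6, -23] -> [39, 21, 17, 5, -6, -20, -23, -41] -> [-39, -21, -17, -5, 6, 20, 23, 41]
  [-1, -24, -49, -50, 0, 37, 15, -4, 9] -> [-10, -33, -58, -59, -9, 28, 6, -13, 0] -> [28, 6, 0, -9, -10, -13, -33, -58, -59] -> [-28, -6, 0, 9, 10, 13, 33, 58, 59]
  [-26, -39, -38, -41, 4, 50] -> [-35, -48, -47, -50, -5, 41] -> [41, -5, -35, -47, -48, -50] -> [-41, 5, 35, 47, 48, 50]
  [-23, -21, -1, 18, -17, -28, 17, 14, 31, 28] -> [-32, -30, -10, 9, -26, -37, 8, 5, 22, 19] -> [22, 19, 9, 8, 5, -10, -26, -30, -32, -37] -> [-22, -19, -9, -8, -5, 10, 26, 30, 32, 37]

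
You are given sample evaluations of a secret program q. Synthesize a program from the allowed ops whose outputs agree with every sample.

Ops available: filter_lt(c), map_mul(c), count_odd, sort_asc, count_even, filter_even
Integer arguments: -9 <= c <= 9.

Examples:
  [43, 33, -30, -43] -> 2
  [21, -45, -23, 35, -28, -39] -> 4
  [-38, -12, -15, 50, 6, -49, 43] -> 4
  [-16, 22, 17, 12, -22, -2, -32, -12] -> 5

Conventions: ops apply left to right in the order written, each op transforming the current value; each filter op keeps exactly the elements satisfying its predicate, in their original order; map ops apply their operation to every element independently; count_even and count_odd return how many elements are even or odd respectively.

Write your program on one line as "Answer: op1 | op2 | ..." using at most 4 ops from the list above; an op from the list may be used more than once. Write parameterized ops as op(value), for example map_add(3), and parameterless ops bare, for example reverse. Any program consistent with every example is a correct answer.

map_mul(6) | filter_lt(7) | sort_asc | count_even

Check, running the answer program on each example:
  [43, 33, -30, -43] -> [258, 198, -180, -258] -> [-180, -258] -> [-258, -180] -> 2
  [21, -45, -23, 35, -28, -39] -> [126, -270, -138, 210, -168, -234] -> [-270, -138, -168, -234] -> [-270, -234, -168, -138] -> 4
  [-38, -12, -15, 50, 6, -49, 43] -> [-228, -72, -90, 300, 36, -294, 258] -> [-228, -72, -90, -294] -> [-294, -228, -90, -72] -> 4
  [-16, 22, 17, 12, -22, -2, -32, -12] -> [-96, 132, 102, 72, -132, -12, -192, -72] -> [-96, -132, -12, -192, -72] -> [-192, -132, -96, -72, -12] -> 5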